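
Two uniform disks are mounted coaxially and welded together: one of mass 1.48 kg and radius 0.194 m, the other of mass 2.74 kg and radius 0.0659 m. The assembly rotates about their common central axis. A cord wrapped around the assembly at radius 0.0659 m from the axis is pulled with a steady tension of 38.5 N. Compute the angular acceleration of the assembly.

I = ½M₁R₁² + ½M₂R₂² = ½(1.48)(0.194)² + ½(2.74)(0.0659)² = 0.03380 kg·m².
τ = F r = (38.5)(0.0659) = 2.537 N·m.
α = τ/I = 2.537/0.03380 = 75.06 rad/s².

α ≈ 75.1 rad/s²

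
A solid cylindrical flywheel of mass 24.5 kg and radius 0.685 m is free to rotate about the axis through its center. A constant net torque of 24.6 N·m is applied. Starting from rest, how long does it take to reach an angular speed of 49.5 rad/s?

I = ½MR² = (1/2)(24.5)(0.685)² = 5.748 kg·m².
α = τ/I = 24.6/5.748 = 4.280 rad/s².
ω = αt ⇒ t = ω/α = 49.5/4.280 = 11.57 s.

t ≈ 11.6 s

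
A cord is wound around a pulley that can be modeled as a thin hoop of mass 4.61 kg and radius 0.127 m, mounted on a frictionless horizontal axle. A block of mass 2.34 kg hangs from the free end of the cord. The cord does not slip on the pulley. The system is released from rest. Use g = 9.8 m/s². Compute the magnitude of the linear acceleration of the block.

a ≈ 3.30 m/s²

I = MR² = (4.61)(0.127)² = 0.07435 kg·m².
Block: mg − T = ma. Pulley: TR = Iα. No-slip: a = αR, so T = (I/R²)a = 4.610·a.
Then mg = (m + 4.610)a, so a = (2.34)(9.8)/(2.34 + 4.610) = 3.300 m/s².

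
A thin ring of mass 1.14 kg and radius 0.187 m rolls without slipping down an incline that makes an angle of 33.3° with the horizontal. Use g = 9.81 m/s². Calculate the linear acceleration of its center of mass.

Translation along the incline: Mg sinθ − f = Ma.
Rotation about the center: fR = Iα with I = MR². No-slip gives a = αR, so f = (I/R²)a = M a.
Substituting: Mg sinθ = (1 + 1.000)Ma, so a = g sinθ/(1 + 1.000) = (9.81) sin 33.3° / 2.000 = 2.693 m/s².

a ≈ 2.69 m/s²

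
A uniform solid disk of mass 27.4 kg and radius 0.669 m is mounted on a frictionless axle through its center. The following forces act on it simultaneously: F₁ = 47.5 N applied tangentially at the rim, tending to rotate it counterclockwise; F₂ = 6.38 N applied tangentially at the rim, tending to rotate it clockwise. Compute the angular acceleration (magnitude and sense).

I = ½MR² = (1/2)(27.4)(0.669)² = 6.132 kg·m².
Taking counterclockwise as positive: τ₁ = +(47.5)(0.669) = +31.78 N·m; τ₂ = −(6.38)(0.669) = −4.268 N·m.
Net torque τ = 27.51 N·m.
α = τ/I = 27.51/6.132 = 4.486 rad/s².

α ≈ 4.49 rad/s², counterclockwise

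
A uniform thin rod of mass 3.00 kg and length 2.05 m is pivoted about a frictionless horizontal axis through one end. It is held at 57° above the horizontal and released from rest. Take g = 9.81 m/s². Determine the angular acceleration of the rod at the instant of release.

About the pivot, I = (1/3)ML² = (1/3)(3.00)(2.05)² = 4.202 kg·m².
The weight acts at the center, a distance L/2 = 1.025 m from the pivot; τ = Mg(L/2) cos 57° = 16.43 N·m.
α = τ/I = 16.43/4.202 = 3.909 rad/s².

α ≈ 3.91 rad/s²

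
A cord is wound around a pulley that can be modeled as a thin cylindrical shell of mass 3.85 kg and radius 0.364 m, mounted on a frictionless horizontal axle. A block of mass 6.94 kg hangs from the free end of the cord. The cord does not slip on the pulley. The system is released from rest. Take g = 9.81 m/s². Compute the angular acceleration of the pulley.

I = MR² = (3.85)(0.364)² = 0.5101 kg·m².
Block: mg − T = ma. Pulley: TR = Iα. No-slip: a = αR, so T = (I/R²)a = 3.850·a.
Then mg = (m + 3.850)a, so a = (6.94)(9.81)/(6.94 + 3.850) = 6.310 m/s².
α = a/R = 6.310/0.364 = 17.33 rad/s².

α ≈ 17.3 rad/s²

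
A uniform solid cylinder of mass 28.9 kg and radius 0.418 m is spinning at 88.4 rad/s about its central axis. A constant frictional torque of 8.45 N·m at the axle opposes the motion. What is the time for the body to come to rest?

I = ½MR² = (1/2)(28.9)(0.418)² = 2.525 kg·m².
The net torque has magnitude 8.45 N·m, opposing ω.
|α| = τ/I = 8.450/2.525 = 3.347 rad/s² (deceleration).
0 = ω₀ − |α|t ⇒ t = ω₀/|α| = 88.4/3.347 = 26.41 s.

t ≈ 26.4 s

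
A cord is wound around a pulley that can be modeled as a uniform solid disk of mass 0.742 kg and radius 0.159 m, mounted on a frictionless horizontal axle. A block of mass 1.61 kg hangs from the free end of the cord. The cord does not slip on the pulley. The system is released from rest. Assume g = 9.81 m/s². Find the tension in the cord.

T ≈ 2.96 N

I = ½MR² = (1/2)(0.742)(0.159)² = 0.009379 kg·m².
Block: mg − T = ma. Pulley: TR = Iα. No-slip: a = αR, so T = (I/R²)a = 0.3710·a.
Then mg = (m + 0.3710)a, so a = (1.61)(9.81)/(1.61 + 0.3710) = 7.973 m/s².
T = 0.3710·a = 2.958 N.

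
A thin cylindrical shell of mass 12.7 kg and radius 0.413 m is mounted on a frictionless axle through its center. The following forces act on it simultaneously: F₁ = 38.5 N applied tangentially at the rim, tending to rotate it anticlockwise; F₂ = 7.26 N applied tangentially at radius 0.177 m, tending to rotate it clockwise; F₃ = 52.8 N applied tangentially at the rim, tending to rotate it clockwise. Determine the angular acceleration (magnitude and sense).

I = MR² = (12.7)(0.413)² = 2.166 kg·m².
Taking anticlockwise as positive: τ₁ = +(38.5)(0.413) = +15.90 N·m; τ₂ = −(7.26)(0.177) = −1.285 N·m; τ₃ = −(52.8)(0.413) = −21.81 N·m.
Net torque τ = -7.191 N·m.
α = τ/I = -7.191/2.166 = -3.320 rad/s².

α ≈ 3.32 rad/s², clockwise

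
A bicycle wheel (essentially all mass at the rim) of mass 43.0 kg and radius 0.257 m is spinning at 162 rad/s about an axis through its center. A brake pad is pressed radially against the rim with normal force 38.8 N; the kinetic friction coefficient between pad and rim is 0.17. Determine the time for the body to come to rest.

t ≈ 271 s

I = MR² = (43.0)(0.257)² = 2.840 kg·m².
Friction force f = μN = (0.17)(38.8) = 6.596 N at the rim; torque magnitude τ = fR = 1.695 N·m, opposing ω.
|α| = τ/I = 1.695/2.840 = 0.5969 rad/s² (deceleration).
0 = ω₀ − |α|t ⇒ t = ω₀/|α| = 162/0.5969 = 271.4 s.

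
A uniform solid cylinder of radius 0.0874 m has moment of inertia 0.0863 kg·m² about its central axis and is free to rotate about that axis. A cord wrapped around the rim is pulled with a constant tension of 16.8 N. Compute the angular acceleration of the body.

τ = F R = (16.8)(0.0874) = 1.468 N·m.
From τ = Iα: α = 1.468/0.08630 = 17.01 rad/s².

α ≈ 17.0 rad/s²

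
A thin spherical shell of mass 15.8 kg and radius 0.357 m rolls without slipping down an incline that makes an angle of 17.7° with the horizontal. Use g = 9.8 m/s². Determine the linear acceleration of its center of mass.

Translation along the incline: Mg sinθ − f = Ma.
Rotation about the center: fR = Iα with I = (2/3)MR². No-slip gives a = αR, so f = (I/R²)a = (2/3)M a.
Substituting: Mg sinθ = (1 + 0.6667)Ma, so a = g sinθ/(1 + 0.6667) = (9.8) sin 17.7° / 1.667 = 1.788 m/s².

a ≈ 1.79 m/s²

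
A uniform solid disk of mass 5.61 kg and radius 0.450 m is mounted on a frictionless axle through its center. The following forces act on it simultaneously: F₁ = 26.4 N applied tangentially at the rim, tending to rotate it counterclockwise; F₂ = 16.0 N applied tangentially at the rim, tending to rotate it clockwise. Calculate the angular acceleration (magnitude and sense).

I = ½MR² = (1/2)(5.61)(0.450)² = 0.5680 kg·m².
Taking counterclockwise as positive: τ₁ = +(26.4)(0.450) = +11.88 N·m; τ₂ = −(16.0)(0.450) = −7.200 N·m.
Net torque τ = 4.680 N·m.
α = τ/I = 4.680/0.5680 = 8.239 rad/s².

α ≈ 8.24 rad/s², counterclockwise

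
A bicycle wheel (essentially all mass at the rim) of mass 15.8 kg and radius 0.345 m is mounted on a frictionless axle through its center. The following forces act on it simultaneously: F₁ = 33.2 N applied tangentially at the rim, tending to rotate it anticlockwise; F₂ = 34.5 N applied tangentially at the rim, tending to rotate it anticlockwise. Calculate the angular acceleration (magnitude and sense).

I = MR² = (15.8)(0.345)² = 1.881 kg·m².
Taking anticlockwise as positive: τ₁ = +(33.2)(0.345) = +11.45 N·m; τ₂ = +(34.5)(0.345) = +11.90 N·m.
Net torque τ = 23.36 N·m.
α = τ/I = 23.36/1.881 = 12.42 rad/s².

α ≈ 12.4 rad/s², anticlockwise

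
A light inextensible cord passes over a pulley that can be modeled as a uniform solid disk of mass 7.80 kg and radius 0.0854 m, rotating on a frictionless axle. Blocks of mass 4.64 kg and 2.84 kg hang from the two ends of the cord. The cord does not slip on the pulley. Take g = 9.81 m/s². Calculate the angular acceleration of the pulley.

α ≈ 18.2 rad/s²

I = ½MR² = (1/2)(7.80)(0.0854)² = 0.02844 kg·m².
Heavier block: m₁g − T₁ = m₁a. Lighter block: T₂ − m₂g = m₂a.
Pulley: (T₁ − T₂)R = Iα = I(a/R), so T₁ − T₂ = (I/R²)a = (1/2)M_p a = 3.900·a.
Adding the three: (m₁ − m₂)g = (m₁ + m₂ + 3.900)a, so a = (4.64 − 2.84)(9.81)/(4.64 + 2.84 + 3.900) = 1.552 m/s².
α = a/R = 1.552/0.0854 = 18.17 rad/s².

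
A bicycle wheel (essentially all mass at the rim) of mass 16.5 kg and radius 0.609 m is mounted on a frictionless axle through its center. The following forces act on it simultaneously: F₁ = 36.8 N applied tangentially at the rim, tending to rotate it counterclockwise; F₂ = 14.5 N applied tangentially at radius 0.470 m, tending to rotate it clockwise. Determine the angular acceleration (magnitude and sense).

α ≈ 2.55 rad/s², counterclockwise

I = MR² = (16.5)(0.609)² = 6.120 kg·m².
Taking counterclockwise as positive: τ₁ = +(36.8)(0.609) = +22.41 N·m; τ₂ = −(14.5)(0.470) = −6.815 N·m.
Net torque τ = 15.60 N·m.
α = τ/I = 15.60/6.120 = 2.549 rad/s².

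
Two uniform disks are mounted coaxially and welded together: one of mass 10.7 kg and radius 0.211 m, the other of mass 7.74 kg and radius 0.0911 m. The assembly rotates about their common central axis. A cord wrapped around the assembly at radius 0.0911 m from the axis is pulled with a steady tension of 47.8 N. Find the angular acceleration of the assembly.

α ≈ 16.1 rad/s²

I = ½M₁R₁² + ½M₂R₂² = ½(10.7)(0.211)² + ½(7.74)(0.0911)² = 0.2703 kg·m².
τ = F r = (47.8)(0.0911) = 4.355 N·m.
α = τ/I = 4.355/0.2703 = 16.11 rad/s².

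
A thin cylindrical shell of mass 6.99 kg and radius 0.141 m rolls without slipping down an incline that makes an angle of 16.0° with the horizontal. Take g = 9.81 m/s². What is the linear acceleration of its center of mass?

Translation along the incline: Mg sinθ − f = Ma.
Rotation about the center: fR = Iα with I = MR². No-slip gives a = αR, so f = (I/R²)a = M a.
Substituting: Mg sinθ = (1 + 1.000)Ma, so a = g sinθ/(1 + 1.000) = (9.81) sin 16.0° / 2.000 = 1.352 m/s².

a ≈ 1.35 m/s²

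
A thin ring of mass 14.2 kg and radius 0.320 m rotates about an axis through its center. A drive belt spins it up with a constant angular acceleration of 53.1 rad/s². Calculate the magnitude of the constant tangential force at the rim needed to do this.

I = MR² = (14.2)(0.320)² = 1.454 kg·m².
The required torque is τ = Iα = (1.454)(53.10) = 77.21 N·m.
A tangential force at the rim gives τ = FR, so F = τ/R = 77.21/0.320 = 241.3 N.

F ≈ 241 N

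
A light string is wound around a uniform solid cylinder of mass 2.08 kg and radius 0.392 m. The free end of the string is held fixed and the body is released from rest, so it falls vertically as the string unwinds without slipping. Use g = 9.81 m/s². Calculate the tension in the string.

T ≈ 6.80 N

Translation: Mg − T = Ma. Rotation about the center: TR = Iα with I = ½MR².
With a = αR: T = (I/R²)a = (1/2)M a, so Mg = (1 + 0.5000)Ma.
a = g/(1 + 0.5000) = 9.81/1.500 = 6.540 m/s².
T = 0.5000·M·a = (0.5000)(2.08)(6.540) = 6.802 N.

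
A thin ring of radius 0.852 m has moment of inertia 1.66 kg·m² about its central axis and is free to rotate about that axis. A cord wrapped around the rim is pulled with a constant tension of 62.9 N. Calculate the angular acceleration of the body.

α ≈ 32.3 rad/s²

τ = F R = (62.9)(0.852) = 53.59 N·m.
Newton's second law for rotation, τ = Iα, gives α = τ/I = 53.59/1.660 = 32.28 rad/s².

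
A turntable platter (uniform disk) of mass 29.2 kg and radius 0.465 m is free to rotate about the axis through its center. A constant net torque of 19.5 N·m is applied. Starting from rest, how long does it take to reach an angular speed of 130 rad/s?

t ≈ 21.0 s

I = ½MR² = (1/2)(29.2)(0.465)² = 3.157 kg·m².
α = τ/I = 19.5/3.157 = 6.177 rad/s².
ω = αt ⇒ t = ω/α = 130/6.177 = 21.05 s.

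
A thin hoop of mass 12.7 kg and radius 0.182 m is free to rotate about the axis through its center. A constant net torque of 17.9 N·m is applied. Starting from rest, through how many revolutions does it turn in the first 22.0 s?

I = MR² = (12.7)(0.182)² = 0.4207 kg·m².
α = τ/I = 17.9/0.4207 = 42.55 rad/s².
θ = ½αt² = ½(42.55)(22.0)² = 10300 rad.
Revolutions = θ/(2π) = 1639.

≈ 1640 revolutions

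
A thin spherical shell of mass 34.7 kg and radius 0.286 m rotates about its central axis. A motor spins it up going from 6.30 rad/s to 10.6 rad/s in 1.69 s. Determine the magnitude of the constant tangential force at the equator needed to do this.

I = (2/3)MR² = (2/3)(34.7)(0.286)² = 1.892 kg·m².
α = Δω/Δt = (10.6 − 6.30)/1.69 = 2.544 rad/s².
The required torque is τ = Iα = (1.892)(2.544) = 4.815 N·m.
A tangential force at the equator gives τ = FR, so F = τ/R = 4.815/0.286 = 16.83 N.

F ≈ 16.8 N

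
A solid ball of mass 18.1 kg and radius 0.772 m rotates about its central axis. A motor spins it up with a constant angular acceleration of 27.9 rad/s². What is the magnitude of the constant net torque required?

I = (2/5)MR² = (2/5)(18.1)(0.772)² = 4.315 kg·m².
τ = Iα = (4.315)(27.90) = 120.4 N·m.

τ ≈ 120 N·m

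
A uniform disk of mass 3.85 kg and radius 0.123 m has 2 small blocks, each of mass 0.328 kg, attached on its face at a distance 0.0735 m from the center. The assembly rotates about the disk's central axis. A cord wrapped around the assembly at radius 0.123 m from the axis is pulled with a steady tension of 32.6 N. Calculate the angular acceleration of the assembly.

α ≈ 123 rad/s²

I_disk = ½MR² = ½(3.85)(0.123)² = 0.02912 kg·m².
I_blocks = 2·m·r² = 2(0.328)(0.0735)² = 0.003544 kg·m².
Total I = 0.03267 kg·m².
τ = F r = (32.6)(0.123) = 4.010 N·m.
α = τ/I = 4.010/0.03267 = 122.7 rad/s².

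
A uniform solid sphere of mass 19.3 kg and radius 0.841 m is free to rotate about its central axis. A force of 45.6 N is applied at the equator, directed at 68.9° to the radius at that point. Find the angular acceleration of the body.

I = (2/5)MR² = (2/5)(19.3)(0.841)² = 5.460 kg·m².
Only the tangential component produces torque: τ = F R sinθ = (45.6)(0.841) sin 68.9° = 35.78 N·m.
From τ = Iα: α = 35.78/5.460 = 6.553 rad/s².

α ≈ 6.55 rad/s²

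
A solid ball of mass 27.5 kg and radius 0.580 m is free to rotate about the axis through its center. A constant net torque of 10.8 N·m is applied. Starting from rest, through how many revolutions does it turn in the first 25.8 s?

I = (2/5)MR² = (2/5)(27.5)(0.580)² = 3.700 kg·m².
α = τ/I = 10.8/3.700 = 2.919 rad/s².
θ = ½αt² = ½(2.919)(25.8)² = 971.4 rad.
Revolutions = θ/(2π) = 154.6.

≈ 155 revolutions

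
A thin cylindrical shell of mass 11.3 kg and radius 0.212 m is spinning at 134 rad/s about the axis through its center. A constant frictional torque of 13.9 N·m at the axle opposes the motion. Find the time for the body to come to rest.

t ≈ 4.90 s

I = MR² = (11.3)(0.212)² = 0.5079 kg·m².
The net torque has magnitude 13.9 N·m, opposing ω.
|α| = τ/I = 13.90/0.5079 = 27.37 rad/s² (deceleration).
0 = ω₀ − |α|t ⇒ t = ω₀/|α| = 134/27.37 = 4.896 s.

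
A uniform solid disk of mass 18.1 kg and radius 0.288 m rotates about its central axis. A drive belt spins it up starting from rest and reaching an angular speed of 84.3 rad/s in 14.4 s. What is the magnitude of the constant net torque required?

τ ≈ 4.39 N·m

I = ½MR² = (1/2)(18.1)(0.288)² = 0.7506 kg·m².
α = Δω/Δt = (84.3 − 0)/14.4 = 5.854 rad/s².
τ = Iα = (0.7506)(5.854) = 4.394 N·m.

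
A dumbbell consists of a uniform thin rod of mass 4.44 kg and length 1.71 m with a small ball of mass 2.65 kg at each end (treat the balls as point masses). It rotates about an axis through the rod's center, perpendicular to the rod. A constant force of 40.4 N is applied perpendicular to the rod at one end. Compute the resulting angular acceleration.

I_rod = (1/12)ML² = (1/12)(4.44)(1.71)² = 1.082 kg·m².
I_balls = 2·m·(L/2)² = 2(2.65)(0.8550)² = 3.874 kg·m².
Total I = 4.956 kg·m².
τ = F·(L/2) = (40.4)(0.855) = 34.54 N·m.
α = τ/I = 34.54/4.956 = 6.969 rad/s².

α ≈ 6.97 rad/s²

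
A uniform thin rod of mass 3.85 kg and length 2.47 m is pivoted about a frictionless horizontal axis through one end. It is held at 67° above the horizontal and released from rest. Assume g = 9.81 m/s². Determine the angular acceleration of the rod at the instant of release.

About the pivot, I = (1/3)ML² = (1/3)(3.85)(2.47)² = 7.829 kg·m².
The weight acts at the center, a distance L/2 = 1.235 m from the pivot; τ = Mg(L/2) cos 67° = 18.23 N·m.
α = τ/I = 18.23/7.829 = 2.328 rad/s².
(Equivalently α = (3g/(2L)) cos 67° = 2.328 rad/s².)

α ≈ 2.33 rad/s²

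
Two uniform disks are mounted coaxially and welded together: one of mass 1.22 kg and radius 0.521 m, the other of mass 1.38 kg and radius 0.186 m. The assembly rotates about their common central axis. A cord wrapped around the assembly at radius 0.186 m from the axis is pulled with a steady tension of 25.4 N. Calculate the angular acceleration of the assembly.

I = ½M₁R₁² + ½M₂R₂² = ½(1.22)(0.521)² + ½(1.38)(0.186)² = 0.1895 kg·m².
τ = F r = (25.4)(0.186) = 4.724 N·m.
α = τ/I = 4.724/0.1895 = 24.94 rad/s².

α ≈ 24.9 rad/s²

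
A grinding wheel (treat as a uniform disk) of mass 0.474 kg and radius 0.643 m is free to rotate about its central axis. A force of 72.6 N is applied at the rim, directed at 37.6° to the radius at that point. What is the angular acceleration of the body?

I = ½MR² = (1/2)(0.474)(0.643)² = 0.09799 kg·m².
Only the tangential component produces torque: τ = F R sinθ = (72.6)(0.643) sin 37.6° = 28.48 N·m.
Newton's second law for rotation, τ = Iα, gives α = τ/I = 28.48/0.09799 = 290.7 rad/s².

α ≈ 291 rad/s²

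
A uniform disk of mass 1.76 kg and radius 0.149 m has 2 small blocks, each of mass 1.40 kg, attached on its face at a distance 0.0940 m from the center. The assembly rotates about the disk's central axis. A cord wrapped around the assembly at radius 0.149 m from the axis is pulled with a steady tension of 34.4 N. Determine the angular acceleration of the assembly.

I_disk = ½MR² = ½(1.76)(0.149)² = 0.01954 kg·m².
I_blocks = 2·m·r² = 2(1.40)(0.0940)² = 0.02474 kg·m².
Total I = 0.04428 kg·m².
τ = F r = (34.4)(0.149) = 5.126 N·m.
α = τ/I = 5.126/0.04428 = 115.8 rad/s².

α ≈ 116 rad/s²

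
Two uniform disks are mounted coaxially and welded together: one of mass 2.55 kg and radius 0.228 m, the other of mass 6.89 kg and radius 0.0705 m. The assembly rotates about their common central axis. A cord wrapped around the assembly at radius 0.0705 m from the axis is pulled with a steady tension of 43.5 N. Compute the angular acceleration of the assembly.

α ≈ 36.8 rad/s²

I = ½M₁R₁² + ½M₂R₂² = ½(2.55)(0.228)² + ½(6.89)(0.0705)² = 0.08340 kg·m².
τ = F r = (43.5)(0.0705) = 3.067 N·m.
α = τ/I = 3.067/0.08340 = 36.77 rad/s².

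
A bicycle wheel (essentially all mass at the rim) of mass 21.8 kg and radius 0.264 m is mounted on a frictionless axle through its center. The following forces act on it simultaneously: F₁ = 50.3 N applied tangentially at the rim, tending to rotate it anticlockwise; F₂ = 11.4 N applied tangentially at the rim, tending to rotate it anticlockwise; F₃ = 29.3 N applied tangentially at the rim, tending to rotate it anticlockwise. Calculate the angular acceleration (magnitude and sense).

I = MR² = (21.8)(0.264)² = 1.519 kg·m².
Taking anticlockwise as positive: τ₁ = +(50.3)(0.264) = +13.28 N·m; τ₂ = +(11.4)(0.264) = +3.010 N·m; τ₃ = +(29.3)(0.264) = +7.735 N·m.
Net torque τ = 24.02 N·m.
α = τ/I = 24.02/1.519 = 15.81 rad/s².

α ≈ 15.8 rad/s², anticlockwise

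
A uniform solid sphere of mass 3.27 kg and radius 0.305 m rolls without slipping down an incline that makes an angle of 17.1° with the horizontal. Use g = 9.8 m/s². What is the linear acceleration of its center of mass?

Translation along the incline: Mg sinθ − f = Ma.
Rotation about the center: fR = Iα with I = (2/5)MR². No-slip gives a = αR, so f = (I/R²)a = (2/5)M a.
Substituting: Mg sinθ = (1 + 0.4000)Ma, so a = g sinθ/(1 + 0.4000) = (9.8) sin 17.1° / 1.400 = 2.058 m/s².

a ≈ 2.06 m/s²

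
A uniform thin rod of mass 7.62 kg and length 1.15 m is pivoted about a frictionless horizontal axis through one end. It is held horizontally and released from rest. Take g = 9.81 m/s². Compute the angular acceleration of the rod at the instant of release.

About the pivot, I = (1/3)ML² = (1/3)(7.62)(1.15)² = 3.359 kg·m².
The weight acts at the center, a distance L/2 = 0.5750 m from the pivot; τ = Mg(L/2) = 42.98 N·m.
α = τ/I = 42.98/3.359 = 12.80 rad/s².

α ≈ 12.8 rad/s²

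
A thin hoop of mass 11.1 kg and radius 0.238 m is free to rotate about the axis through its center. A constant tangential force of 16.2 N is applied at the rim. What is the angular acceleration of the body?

I = MR² = (11.1)(0.238)² = 0.6287 kg·m².
τ = F R = (16.2)(0.238) = 3.856 N·m.
Newton's second law for rotation, τ = Iα, gives α = τ/I = 3.856/0.6287 = 6.132 rad/s².

α ≈ 6.13 rad/s²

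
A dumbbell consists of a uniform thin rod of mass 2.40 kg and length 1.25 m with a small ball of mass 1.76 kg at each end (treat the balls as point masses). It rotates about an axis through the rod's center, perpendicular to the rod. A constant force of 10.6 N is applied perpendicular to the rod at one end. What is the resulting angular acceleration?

α ≈ 3.93 rad/s²

I_rod = (1/12)ML² = (1/12)(2.40)(1.25)² = 0.3125 kg·m².
I_balls = 2·m·(L/2)² = 2(1.76)(0.6250)² = 1.375 kg·m².
Total I = 1.688 kg·m².
τ = F·(L/2) = (10.6)(0.625) = 6.625 N·m.
α = τ/I = 6.625/1.688 = 3.926 rad/s².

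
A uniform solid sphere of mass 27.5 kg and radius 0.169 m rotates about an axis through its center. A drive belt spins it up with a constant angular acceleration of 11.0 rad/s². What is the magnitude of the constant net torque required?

I = (2/5)MR² = (2/5)(27.5)(0.169)² = 0.3142 kg·m².
τ = Iα = (0.3142)(11.00) = 3.456 N·m.

τ ≈ 3.46 N·m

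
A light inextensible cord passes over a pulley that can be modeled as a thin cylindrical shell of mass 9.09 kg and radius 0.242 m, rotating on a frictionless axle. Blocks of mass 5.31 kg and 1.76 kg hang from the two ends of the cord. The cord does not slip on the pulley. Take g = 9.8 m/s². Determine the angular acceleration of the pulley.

I = MR² = (9.09)(0.242)² = 0.5323 kg·m².
Heavier block: m₁g − T₁ = m₁a. Lighter block: T₂ − m₂g = m₂a.
Pulley: (T₁ − T₂)R = Iα = I(a/R), so T₁ − T₂ = (I/R²)a = 1·M_p a = 9.090·a.
Adding the three: (m₁ − m₂)g = (m₁ + m₂ + 9.090)a, so a = (5.31 − 1.76)(9.8)/(5.31 + 1.76 + 9.090) = 2.153 m/s².
α = a/R = 2.153/0.242 = 8.896 rad/s².

α ≈ 8.90 rad/s²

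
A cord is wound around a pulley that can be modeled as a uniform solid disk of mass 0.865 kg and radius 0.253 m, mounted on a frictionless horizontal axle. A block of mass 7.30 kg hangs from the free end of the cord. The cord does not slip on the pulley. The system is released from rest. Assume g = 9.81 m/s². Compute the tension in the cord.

T ≈ 4.01 N

I = ½MR² = (1/2)(0.865)(0.253)² = 0.02768 kg·m².
Block: mg − T = ma. Pulley: TR = Iα. No-slip: a = αR, so T = (I/R²)a = 0.4325·a.
Then mg = (m + 0.4325)a, so a = (7.30)(9.81)/(7.30 + 0.4325) = 9.261 m/s².
T = 0.4325·a = 4.006 N.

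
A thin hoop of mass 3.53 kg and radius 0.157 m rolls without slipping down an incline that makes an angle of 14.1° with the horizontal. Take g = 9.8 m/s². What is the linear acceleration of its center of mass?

a ≈ 1.19 m/s²

Translation along the incline: Mg sinθ − f = Ma.
Rotation about the center: fR = Iα with I = MR². No-slip gives a = αR, so f = (I/R²)a = M a.
Substituting: Mg sinθ = (1 + 1.000)Ma, so a = g sinθ/(1 + 1.000) = (9.8) sin 14.1° / 2.000 = 1.194 m/s².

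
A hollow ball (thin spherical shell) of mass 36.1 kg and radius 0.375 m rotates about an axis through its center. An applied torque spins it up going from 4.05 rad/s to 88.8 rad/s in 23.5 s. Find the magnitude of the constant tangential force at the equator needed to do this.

F ≈ 32.5 N

I = (2/3)MR² = (2/3)(36.1)(0.375)² = 3.384 kg·m².
α = Δω/Δt = (88.8 − 4.05)/23.5 = 3.606 rad/s².
The required torque is τ = Iα = (3.384)(3.606) = 12.21 N·m.
A tangential force at the equator gives τ = FR, so F = τ/R = 12.21/0.375 = 32.55 N.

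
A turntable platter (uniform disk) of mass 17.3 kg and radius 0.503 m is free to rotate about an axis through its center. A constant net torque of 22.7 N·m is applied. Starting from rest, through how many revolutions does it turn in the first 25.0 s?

≈ 516 revolutions

I = ½MR² = (1/2)(17.3)(0.503)² = 2.189 kg·m².
α = τ/I = 22.7/2.189 = 10.37 rad/s².
θ = ½αt² = ½(10.37)(25.0)² = 3241 rad.
Revolutions = θ/(2π) = 515.9.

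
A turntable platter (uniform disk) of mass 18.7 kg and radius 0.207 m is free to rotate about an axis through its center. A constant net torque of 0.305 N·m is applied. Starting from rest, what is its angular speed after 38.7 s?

I = ½MR² = (1/2)(18.7)(0.207)² = 0.4006 kg·m².
α = τ/I = 0.305/0.4006 = 0.7613 rad/s².
ω = ω₀ + αt = 0 + (0.7613)(38.7) = 29.46 rad/s.

ω ≈ 29.5 rad/s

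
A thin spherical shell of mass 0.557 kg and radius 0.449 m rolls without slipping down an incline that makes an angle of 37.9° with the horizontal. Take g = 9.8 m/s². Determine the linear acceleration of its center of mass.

Translation along the incline: Mg sinθ − f = Ma.
Rotation about the center: fR = Iα with I = (2/3)MR². No-slip gives a = αR, so f = (I/R²)a = (2/3)M a.
Substituting: Mg sinθ = (1 + 0.6667)Ma, so a = g sinθ/(1 + 0.6667) = (9.8) sin 37.9° / 1.667 = 3.612 m/s².

a ≈ 3.61 m/s²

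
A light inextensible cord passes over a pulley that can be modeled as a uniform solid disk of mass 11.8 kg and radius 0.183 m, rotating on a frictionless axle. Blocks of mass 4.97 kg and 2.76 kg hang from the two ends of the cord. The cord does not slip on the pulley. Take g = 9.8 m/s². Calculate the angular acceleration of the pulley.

I = ½MR² = (1/2)(11.8)(0.183)² = 0.1976 kg·m².
Heavier block: m₁g − T₁ = m₁a. Lighter block: T₂ − m₂g = m₂a.
Pulley: (T₁ − T₂)R = Iα = I(a/R), so T₁ − T₂ = (I/R²)a = (1/2)M_p a = 5.900·a.
Adding the three: (m₁ − m₂)g = (m₁ + m₂ + 5.900)a, so a = (4.97 − 2.76)(9.8)/(4.97 + 2.76 + 5.900) = 1.589 m/s².
α = a/R = 1.589/0.183 = 8.683 rad/s².

α ≈ 8.68 rad/s²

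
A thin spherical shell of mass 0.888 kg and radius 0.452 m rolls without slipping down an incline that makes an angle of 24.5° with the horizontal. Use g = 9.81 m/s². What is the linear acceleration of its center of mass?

a ≈ 2.44 m/s²

Translation along the incline: Mg sinθ − f = Ma.
Rotation about the center: fR = Iα with I = (2/3)MR². No-slip gives a = αR, so f = (I/R²)a = (2/3)M a.
Substituting: Mg sinθ = (1 + 0.6667)Ma, so a = g sinθ/(1 + 0.6667) = (9.81) sin 24.5° / 1.667 = 2.441 m/s².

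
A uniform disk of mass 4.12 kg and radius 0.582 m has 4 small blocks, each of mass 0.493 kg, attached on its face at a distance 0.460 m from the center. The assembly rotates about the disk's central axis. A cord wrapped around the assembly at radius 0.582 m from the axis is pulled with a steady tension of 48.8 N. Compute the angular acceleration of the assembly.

I_disk = ½MR² = ½(4.12)(0.582)² = 0.6978 kg·m².
I_blocks = 4·m·r² = 4(0.493)(0.460)² = 0.4173 kg·m².
Total I = 1.115 kg·m².
τ = F r = (48.8)(0.582) = 28.40 N·m.
α = τ/I = 28.40/1.115 = 25.47 rad/s².

α ≈ 25.5 rad/s²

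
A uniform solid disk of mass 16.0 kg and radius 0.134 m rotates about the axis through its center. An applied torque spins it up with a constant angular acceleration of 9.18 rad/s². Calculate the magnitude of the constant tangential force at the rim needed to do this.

I = ½MR² = (1/2)(16.0)(0.134)² = 0.1436 kg·m².
The required torque is τ = Iα = (0.1436)(9.180) = 1.319 N·m.
A tangential force at the rim gives τ = FR, so F = τ/R = 1.319/0.134 = 9.841 N.

F ≈ 9.84 N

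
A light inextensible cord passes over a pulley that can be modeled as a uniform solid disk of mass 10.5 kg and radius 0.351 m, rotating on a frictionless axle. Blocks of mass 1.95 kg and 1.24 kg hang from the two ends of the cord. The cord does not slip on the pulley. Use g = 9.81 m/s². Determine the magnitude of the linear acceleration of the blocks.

I = ½MR² = (1/2)(10.5)(0.351)² = 0.6468 kg·m².
Heavier block: m₁g − T₁ = m₁a. Lighter block: T₂ − m₂g = m₂a.
Pulley: (T₁ − T₂)R = Iα = I(a/R), so T₁ − T₂ = (I/R²)a = (1/2)M_p a = 5.250·a.
Adding the three: (m₁ − m₂)g = (m₁ + m₂ + 5.250)a, so a = (1.95 − 1.24)(9.81)/(1.95 + 1.24 + 5.250) = 0.8252 m/s².

a ≈ 0.825 m/s²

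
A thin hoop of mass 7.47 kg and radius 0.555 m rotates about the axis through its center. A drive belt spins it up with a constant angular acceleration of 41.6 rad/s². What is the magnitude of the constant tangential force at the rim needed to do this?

I = MR² = (7.47)(0.555)² = 2.301 kg·m².
The required torque is τ = Iα = (2.301)(41.60) = 95.72 N·m.
A tangential force at the rim gives τ = FR, so F = τ/R = 95.72/0.555 = 172.5 N.

F ≈ 172 N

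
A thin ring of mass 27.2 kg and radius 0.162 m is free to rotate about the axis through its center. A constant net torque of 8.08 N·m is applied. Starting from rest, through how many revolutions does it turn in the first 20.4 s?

≈ 375 revolutions

I = MR² = (27.2)(0.162)² = 0.7138 kg·m².
α = τ/I = 8.08/0.7138 = 11.32 rad/s².
θ = ½αt² = ½(11.32)(20.4)² = 2355 rad.
Revolutions = θ/(2π) = 374.9.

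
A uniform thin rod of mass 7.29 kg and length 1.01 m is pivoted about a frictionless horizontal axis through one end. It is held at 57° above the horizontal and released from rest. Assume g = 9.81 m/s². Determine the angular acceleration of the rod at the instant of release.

About the pivot, I = (1/3)ML² = (1/3)(7.29)(1.01)² = 2.479 kg·m².
The weight acts at the center, a distance L/2 = 0.5050 m from the pivot; τ = Mg(L/2) cos 57° = 19.67 N·m.
α = τ/I = 19.67/2.479 = 7.935 rad/s².
(Equivalently α = (3g/(2L)) cos 57° = 7.935 rad/s².)

α ≈ 7.94 rad/s²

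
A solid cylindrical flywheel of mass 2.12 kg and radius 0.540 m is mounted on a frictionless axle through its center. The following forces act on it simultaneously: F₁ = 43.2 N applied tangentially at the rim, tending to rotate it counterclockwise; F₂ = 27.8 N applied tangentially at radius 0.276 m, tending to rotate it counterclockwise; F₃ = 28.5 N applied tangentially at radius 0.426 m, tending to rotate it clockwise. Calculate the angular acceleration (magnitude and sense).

I = ½MR² = (1/2)(2.12)(0.540)² = 0.3091 kg·m².
Taking counterclockwise as positive: τ₁ = +(43.2)(0.540) = +23.33 N·m; τ₂ = +(27.8)(0.276) = +7.673 N·m; τ₃ = −(28.5)(0.426) = −12.14 N·m.
Net torque τ = 18.86 N·m.
α = τ/I = 18.86/0.3091 = 61.02 rad/s².

α ≈ 61.0 rad/s², counterclockwise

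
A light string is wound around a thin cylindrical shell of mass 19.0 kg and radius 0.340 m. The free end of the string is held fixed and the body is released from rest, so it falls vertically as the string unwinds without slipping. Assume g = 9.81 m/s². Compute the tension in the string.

Translation: Mg − T = Ma. Rotation about the center: TR = Iα with I = MR².
With a = αR: T = (I/R²)a = M a, so Mg = (1 + 1.000)Ma.
a = g/(1 + 1.000) = 9.81/2.000 = 4.905 m/s².
T = 1.000·M·a = (1.000)(19.0)(4.905) = 93.20 N.

T ≈ 93.2 N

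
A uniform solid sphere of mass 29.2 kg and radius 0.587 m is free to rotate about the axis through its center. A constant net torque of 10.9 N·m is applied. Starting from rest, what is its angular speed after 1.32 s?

I = (2/5)MR² = (2/5)(29.2)(0.587)² = 4.025 kg·m².
α = τ/I = 10.9/4.025 = 2.708 rad/s².
ω = ω₀ + αt = 0 + (2.708)(1.32) = 3.575 rad/s.

ω ≈ 3.58 rad/s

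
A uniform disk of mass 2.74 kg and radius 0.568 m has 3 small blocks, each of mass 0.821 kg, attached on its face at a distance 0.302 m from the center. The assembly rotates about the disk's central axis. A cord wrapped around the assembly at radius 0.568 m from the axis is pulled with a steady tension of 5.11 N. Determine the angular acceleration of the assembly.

α ≈ 4.35 rad/s²

I_disk = ½MR² = ½(2.74)(0.568)² = 0.4420 kg·m².
I_blocks = 3·m·r² = 3(0.821)(0.302)² = 0.2246 kg·m².
Total I = 0.6666 kg·m².
τ = F r = (5.11)(0.568) = 2.902 N·m.
α = τ/I = 2.902/0.6666 = 4.354 rad/s².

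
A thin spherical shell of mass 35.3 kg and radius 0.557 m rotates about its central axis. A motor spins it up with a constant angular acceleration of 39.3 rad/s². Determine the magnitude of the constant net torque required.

τ ≈ 287 N·m

I = (2/3)MR² = (2/3)(35.3)(0.557)² = 7.301 kg·m².
τ = Iα = (7.301)(39.30) = 286.9 N·m.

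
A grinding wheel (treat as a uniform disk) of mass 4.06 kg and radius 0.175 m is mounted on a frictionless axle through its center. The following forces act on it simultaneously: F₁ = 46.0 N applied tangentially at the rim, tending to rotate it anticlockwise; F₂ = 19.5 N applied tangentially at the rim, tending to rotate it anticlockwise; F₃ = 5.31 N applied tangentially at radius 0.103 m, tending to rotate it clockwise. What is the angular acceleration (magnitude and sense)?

α ≈ 176 rad/s², anticlockwise

I = ½MR² = (1/2)(4.06)(0.175)² = 0.06217 kg·m².
Taking anticlockwise as positive: τ₁ = +(46.0)(0.175) = +8.050 N·m; τ₂ = +(19.5)(0.175) = +3.412 N·m; τ₃ = −(5.31)(0.103) = −0.5469 N·m.
Net torque τ = 10.92 N·m.
α = τ/I = 10.92/0.06217 = 175.6 rad/s².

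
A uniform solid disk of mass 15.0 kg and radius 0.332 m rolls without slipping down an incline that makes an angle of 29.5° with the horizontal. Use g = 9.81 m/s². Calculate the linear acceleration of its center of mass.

Translation along the incline: Mg sinθ − f = Ma.
Rotation about the center: fR = Iα with I = ½MR². No-slip gives a = αR, so f = (I/R²)a = (1/2)M a.
Substituting: Mg sinθ = (1 + 0.5000)Ma, so a = g sinθ/(1 + 0.5000) = (9.81) sin 29.5° / 1.500 = 3.220 m/s².

a ≈ 3.22 m/s²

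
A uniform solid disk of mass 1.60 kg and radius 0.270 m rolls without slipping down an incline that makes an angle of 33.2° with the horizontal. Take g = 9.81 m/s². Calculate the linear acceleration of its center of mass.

Translation along the incline: Mg sinθ − f = Ma.
Rotation about the center: fR = Iα with I = ½MR². No-slip gives a = αR, so f = (I/R²)a = (1/2)M a.
Substituting: Mg sinθ = (1 + 0.5000)Ma, so a = g sinθ/(1 + 0.5000) = (9.81) sin 33.2° / 1.500 = 3.581 m/s².

a ≈ 3.58 m/s²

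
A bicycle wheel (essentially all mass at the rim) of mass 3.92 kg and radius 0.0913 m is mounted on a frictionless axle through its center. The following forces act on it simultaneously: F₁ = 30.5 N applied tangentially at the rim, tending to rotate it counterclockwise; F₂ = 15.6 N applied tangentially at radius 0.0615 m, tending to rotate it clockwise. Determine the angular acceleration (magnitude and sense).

α ≈ 55.9 rad/s², counterclockwise

I = MR² = (3.92)(0.0913)² = 0.03268 kg·m².
Taking counterclockwise as positive: τ₁ = +(30.5)(0.0913) = +2.785 N·m; τ₂ = −(15.6)(0.0615) = −0.9594 N·m.
Net torque τ = 1.825 N·m.
α = τ/I = 1.825/0.03268 = 55.86 rad/s².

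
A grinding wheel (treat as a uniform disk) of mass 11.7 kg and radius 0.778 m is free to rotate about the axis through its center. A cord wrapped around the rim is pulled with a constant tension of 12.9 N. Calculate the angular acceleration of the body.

I = ½MR² = (1/2)(11.7)(0.778)² = 3.541 kg·m².
τ = F R = (12.9)(0.778) = 10.04 N·m.
Newton's second law for rotation, τ = Iα, gives α = τ/I = 10.04/3.541 = 2.834 rad/s².

α ≈ 2.83 rad/s²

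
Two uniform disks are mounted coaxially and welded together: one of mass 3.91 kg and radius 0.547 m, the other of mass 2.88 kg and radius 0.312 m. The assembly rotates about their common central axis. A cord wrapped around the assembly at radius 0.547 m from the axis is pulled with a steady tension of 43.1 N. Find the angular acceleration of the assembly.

α ≈ 32.5 rad/s²

I = ½M₁R₁² + ½M₂R₂² = ½(3.91)(0.547)² + ½(2.88)(0.312)² = 0.7251 kg·m².
τ = F r = (43.1)(0.547) = 23.58 N·m.
α = τ/I = 23.58/0.7251 = 32.51 rad/s².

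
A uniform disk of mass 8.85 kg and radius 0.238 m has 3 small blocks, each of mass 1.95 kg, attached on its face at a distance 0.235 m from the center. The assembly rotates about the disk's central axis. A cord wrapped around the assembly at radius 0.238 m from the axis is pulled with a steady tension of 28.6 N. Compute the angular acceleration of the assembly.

I_disk = ½MR² = ½(8.85)(0.238)² = 0.2506 kg·m².
I_blocks = 3·m·r² = 3(1.95)(0.235)² = 0.3231 kg·m².
Total I = 0.5737 kg·m².
τ = F r = (28.6)(0.238) = 6.807 N·m.
α = τ/I = 6.807/0.5737 = 11.86 rad/s².

α ≈ 11.9 rad/s²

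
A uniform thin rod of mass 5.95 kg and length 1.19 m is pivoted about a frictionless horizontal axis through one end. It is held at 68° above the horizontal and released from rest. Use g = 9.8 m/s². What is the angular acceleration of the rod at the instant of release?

About the pivot, I = (1/3)ML² = (1/3)(5.95)(1.19)² = 2.809 kg·m².
The weight acts at the center, a distance L/2 = 0.5950 m from the pivot; τ = Mg(L/2) cos 68° = 13.00 N·m.
α = τ/I = 13.00/2.809 = 4.627 rad/s².

α ≈ 4.63 rad/s²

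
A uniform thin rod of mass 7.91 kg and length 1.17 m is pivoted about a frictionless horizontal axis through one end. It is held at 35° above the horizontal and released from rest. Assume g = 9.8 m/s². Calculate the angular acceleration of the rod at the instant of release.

About the pivot, I = (1/3)ML² = (1/3)(7.91)(1.17)² = 3.609 kg·m².
The weight acts at the center, a distance L/2 = 0.5850 m from the pivot; τ = Mg(L/2) cos 35° = 37.15 N·m.
α = τ/I = 37.15/3.609 = 10.29 rad/s².

α ≈ 10.3 rad/s²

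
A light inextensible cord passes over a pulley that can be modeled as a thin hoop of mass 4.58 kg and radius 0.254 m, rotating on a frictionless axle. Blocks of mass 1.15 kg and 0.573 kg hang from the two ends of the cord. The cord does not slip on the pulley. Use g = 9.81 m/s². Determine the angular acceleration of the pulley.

α ≈ 3.54 rad/s²

I = MR² = (4.58)(0.254)² = 0.2955 kg·m².
Heavier block: m₁g − T₁ = m₁a. Lighter block: T₂ − m₂g = m₂a.
Pulley: (T₁ − T₂)R = Iα = I(a/R), so T₁ − T₂ = (I/R²)a = 1·M_p a = 4.580·a.
Adding the three: (m₁ − m₂)g = (m₁ + m₂ + 4.580)a, so a = (1.15 − 0.573)(9.81)/(1.15 + 0.573 + 4.580) = 0.8980 m/s².
α = a/R = 0.8980/0.254 = 3.536 rad/s².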